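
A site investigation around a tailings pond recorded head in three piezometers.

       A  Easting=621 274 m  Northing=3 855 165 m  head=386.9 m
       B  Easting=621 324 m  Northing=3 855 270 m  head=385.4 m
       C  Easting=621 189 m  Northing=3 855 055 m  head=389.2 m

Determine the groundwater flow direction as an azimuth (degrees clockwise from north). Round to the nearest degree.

Differences from A: to B (Δx, Δy, Δh) = (50, 105, -1.5); to C = (-85, -110, +2.3).
Solve a·Δx + b·Δy = Δh: det = 50·(-110) − (-85)·105 = 3425.
∂h/∂x = [(-1.5)·(-110) − (+2.3)·105] / 3425 = -0.02234
∂h/∂y = [50·(+2.3) − (-85)·(-1.5)] / 3425 = -0.003650
Flow direction (−∇h) has components (+0.02234 E, +0.003650 N).
Azimuth = atan2(E, N) = atan2(+0.02234, +0.003650) = 80.7° ≈ 081°.

081°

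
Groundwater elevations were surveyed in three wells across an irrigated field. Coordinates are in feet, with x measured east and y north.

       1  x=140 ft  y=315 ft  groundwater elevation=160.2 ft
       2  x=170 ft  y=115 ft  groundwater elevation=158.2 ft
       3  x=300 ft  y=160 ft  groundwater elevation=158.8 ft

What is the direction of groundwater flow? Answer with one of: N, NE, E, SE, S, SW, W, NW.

S

Differences from 1: to 2 (Δx, Δy, Δh) = (30, -200, -2.0); to 3 = (160, -155, -1.4).
Determinant of the coordinate differences = 30·(-155) − 160·(-200) = 27350.
∂h/∂x = [(-2.0)·(-155) − (-1.4)·(-200)] / 27350 = +0.001097
∂h/∂y = [30·(-1.4) − 160·(-2.0)] / 27350 = +0.01016
Flow = −∇h = (-0.001097 east, -0.01016 north), which points south.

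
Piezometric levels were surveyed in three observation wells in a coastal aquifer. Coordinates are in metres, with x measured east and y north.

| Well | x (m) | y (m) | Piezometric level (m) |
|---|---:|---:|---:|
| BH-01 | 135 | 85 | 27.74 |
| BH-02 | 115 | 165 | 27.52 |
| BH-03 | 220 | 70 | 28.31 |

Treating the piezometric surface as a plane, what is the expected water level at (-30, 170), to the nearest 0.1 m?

Differences from BH-01: to BH-02 (Δx, Δy, Δh) = (-20, 80, -0.22); to BH-03 = (85, -15, +0.57).
Solve a·Δx + b·Δy = Δh: det = (-20)·(-15) − 85·80 = -6500.
∂h/∂x = [(-0.22)·(-15) − (+0.57)·80] / -6500 = +0.006508
∂h/∂y = [(-20)·(+0.57) − 85·(-0.22)] / -6500 = -0.001123
h(-30, 170) = 27.74 + (+0.006508)·(-165) + (-0.001123)·(85) = 27.74 -1.074 -0.095 = 26.571 m.

26.6 m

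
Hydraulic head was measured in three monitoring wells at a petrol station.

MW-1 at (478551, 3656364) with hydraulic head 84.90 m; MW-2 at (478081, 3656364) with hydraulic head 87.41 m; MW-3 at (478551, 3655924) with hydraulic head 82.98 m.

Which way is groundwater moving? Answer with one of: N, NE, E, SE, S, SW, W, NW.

∂h/∂x = (87.41 − 84.90) / (478081 − 478551) = -0.005340
∂h/∂y = (82.98 − 84.90) / (3655924 − 3656364) = +0.004364
Flow = −∇h = (+0.005340 east, -0.004364 north), which points southeast.

SE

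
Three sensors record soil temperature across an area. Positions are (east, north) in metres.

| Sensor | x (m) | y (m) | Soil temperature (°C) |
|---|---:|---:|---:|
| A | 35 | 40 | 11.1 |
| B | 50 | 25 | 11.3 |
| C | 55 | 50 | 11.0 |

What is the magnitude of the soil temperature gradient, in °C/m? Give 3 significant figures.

0.0123 °C/m

Differences from A: to B (Δx, Δy, Δh) = (15, -15, +0.2); to C = (20, 10, -0.1).
Solve a·Δx + b·Δy = ΔT: det = 15·10 − 20·(-15) = 450.
∂T/∂x = [(+0.2)·10 − (-0.1)·(-15)] / 450 = +0.001111
∂T/∂y = [15·(-0.1) − 20·(+0.2)] / 450 = -0.01222
|∇f| = √(0.001111² + -0.01222²) = 0.01227 °C/m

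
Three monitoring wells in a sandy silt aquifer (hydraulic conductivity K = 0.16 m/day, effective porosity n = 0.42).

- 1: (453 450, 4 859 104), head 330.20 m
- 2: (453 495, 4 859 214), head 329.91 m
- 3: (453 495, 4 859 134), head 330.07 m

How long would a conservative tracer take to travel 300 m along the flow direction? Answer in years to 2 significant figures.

850 years

Differences from 1: to 2 (Δx, Δy, Δh) = (45, 110, -0.29); to 3 = (45, 30, -0.13).
Determinant of the coordinate differences = 45·30 − 45·110 = -3600.
∂h/∂x = [(-0.29)·30 − (-0.13)·110] / -3600 = -0.001556
∂h/∂y = [45·(-0.13) − 45·(-0.29)] / -3600 = -0.002000
|∇h| = √(-0.001556² + -0.002000²) = 0.002534
Seepage velocity v = K·i/n = 0.16 × 0.002534 / 0.42 = 0.0009653 m/day.
t = 300 / 0.0009653 = 3.108e+05 days = 851 years.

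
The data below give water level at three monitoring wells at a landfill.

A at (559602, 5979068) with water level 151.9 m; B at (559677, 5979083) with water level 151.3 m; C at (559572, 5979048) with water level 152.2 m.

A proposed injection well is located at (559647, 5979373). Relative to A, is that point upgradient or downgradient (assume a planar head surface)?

Differences from A: to B (Δx, Δy, Δh) = (75, 15, -0.6); to C = (-30, -20, +0.3).
Solve a·Δx + b·Δy = Δh: det = 75·(-20) − (-30)·15 = -1050.
∂h/∂x = [(-0.6)·(-20) − (+0.3)·15] / -1050 = -0.007143
∂h/∂y = [75·(+0.3) − (-30)·(-0.6)] / -1050 = -0.004286
Head at (559647, 5979373) = 151.9 + (-0.007143)·(45) + (-0.004286)·(305) = 150.27 m.
That is lower than the 151.9 m at A, so the point is downgradient.

downgradient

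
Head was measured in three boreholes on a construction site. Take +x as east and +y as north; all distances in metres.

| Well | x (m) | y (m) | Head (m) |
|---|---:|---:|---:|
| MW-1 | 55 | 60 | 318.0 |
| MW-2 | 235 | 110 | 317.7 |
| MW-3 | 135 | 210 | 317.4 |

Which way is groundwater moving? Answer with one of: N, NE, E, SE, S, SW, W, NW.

N

Taking MW-1 as reference: MW-2−MW-1 = (180, 50, -0.3); MW-3−MW-1 = (80, 150, -0.6).
Solve a·Δx + b·Δy = Δh: det = 180·150 − 80·50 = 23000.
∂h/∂x = [(-0.3)·150 − (-0.6)·50] / 23000 = -0.0006522
∂h/∂y = [180·(-0.6) − 80·(-0.3)] / 23000 = -0.003652
Flow = −∇h = (+0.0006522 east, +0.003652 north), which points north.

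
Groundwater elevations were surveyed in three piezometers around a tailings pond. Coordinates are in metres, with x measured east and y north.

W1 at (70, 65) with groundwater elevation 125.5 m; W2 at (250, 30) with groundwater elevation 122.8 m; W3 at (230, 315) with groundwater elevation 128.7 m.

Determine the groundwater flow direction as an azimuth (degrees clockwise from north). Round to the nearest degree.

151°

Differences from W1: to W2 (Δx, Δy, Δh) = (180, -35, -2.7); to W3 = (160, 250, +3.2).
Solve a·Δx + b·Δy = Δh: det = 180·250 − 160·(-35) = 50600.
∂h/∂x = [(-2.7)·250 − (+3.2)·(-35)] / 50600 = -0.01113
∂h/∂y = [180·(+3.2) − 160·(-2.7)] / 50600 = +0.01992
Flow direction (−∇h) has components (+0.01113 E, -0.01992 N).
Azimuth = atan2(E, N) = atan2(+0.01113, -0.01992) = 150.8° ≈ 151°.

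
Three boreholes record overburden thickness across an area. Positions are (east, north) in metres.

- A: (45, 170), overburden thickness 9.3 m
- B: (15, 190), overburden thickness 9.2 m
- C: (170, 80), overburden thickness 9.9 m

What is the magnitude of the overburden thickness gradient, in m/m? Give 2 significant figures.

With d = a·x + b·y + c and A as origin, the differences give:
  (-30)·a + 20·b = -0.1
  125·a + (-90)·b = +0.6
Eliminate b (×(-90) and ×20, subtract): 200·a = -3.00 → a = ∂d/∂x = -0.01500
Back-substitute: b = ∂d/∂y = -0.02750.
|∇f| = √(-0.01500² + -0.02750²) = 0.03132 m/m

0.031 m/m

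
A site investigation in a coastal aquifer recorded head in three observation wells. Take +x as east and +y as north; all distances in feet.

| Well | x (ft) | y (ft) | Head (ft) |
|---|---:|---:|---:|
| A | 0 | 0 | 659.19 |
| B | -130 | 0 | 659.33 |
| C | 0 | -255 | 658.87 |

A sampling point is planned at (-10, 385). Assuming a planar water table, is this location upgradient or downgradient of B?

upgradient

∂h/∂x = (659.33 − 659.19) / (-130 − 0) = -0.001077
∂h/∂y = (658.87 − 659.19) / (-255 − 0) = +0.001255
Head at (-10, 385) = 659.19 + (-0.001077)·(-10) + (+0.001255)·(385) = 659.68 ft.
That is higher than the 659.33 ft at B, so the point is upgradient.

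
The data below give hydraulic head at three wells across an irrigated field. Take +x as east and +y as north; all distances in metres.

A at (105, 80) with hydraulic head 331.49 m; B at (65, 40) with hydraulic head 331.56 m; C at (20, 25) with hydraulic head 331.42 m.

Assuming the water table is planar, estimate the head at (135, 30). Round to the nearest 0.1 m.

332.0 m

With h = a·x + b·y + c and A as origin, the differences give:
  (-40)·a + (-40)·b = +0.07
  (-85)·a + (-55)·b = -0.07
Eliminate b (×(-55) and ×(-40), subtract): -1200·a = -6.650 → a = ∂h/∂x = +0.005542
Back-substitute: b = ∂h/∂y = -0.007292.
h(135, 30) = 331.49 + (+0.005542)·(30) + (-0.007292)·(-50) = 331.49 +0.166 +0.365 = 332.021 m.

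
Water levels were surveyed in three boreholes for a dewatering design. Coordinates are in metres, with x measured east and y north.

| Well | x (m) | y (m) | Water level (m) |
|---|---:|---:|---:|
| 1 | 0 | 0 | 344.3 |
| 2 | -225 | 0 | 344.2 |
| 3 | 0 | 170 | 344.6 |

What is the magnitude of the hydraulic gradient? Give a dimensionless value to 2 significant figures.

∂h/∂x = (344.2 − 344.3) / (-225 − 0) = +0.0004444
∂h/∂y = (344.6 − 344.3) / (170 − 0) = +0.001765
|∇h| = √(0.0004444² + 0.001765²) = 0.00182

0.0018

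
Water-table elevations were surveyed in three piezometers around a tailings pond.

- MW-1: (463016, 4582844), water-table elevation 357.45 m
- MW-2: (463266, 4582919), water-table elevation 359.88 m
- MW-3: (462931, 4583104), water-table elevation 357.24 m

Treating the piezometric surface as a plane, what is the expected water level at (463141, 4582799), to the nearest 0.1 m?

358.5 m

Differences from MW-1: to MW-2 (Δx, Δy, Δh) = (250, 75, +2.43); to MW-3 = (-85, 260, -0.21).
Solve a·Δx + b·Δy = Δh: det = 250·260 − (-85)·75 = 71375.
∂h/∂x = [(+2.43)·260 − (-0.21)·75] / 71375 = +0.009073
∂h/∂y = [250·(-0.21) − (-85)·(+2.43)] / 71375 = +0.002158
h(463141, 4582799) = 357.45 + (+0.009073)·(125) + (+0.002158)·(-45) = 357.45 +1.134 -0.097 = 358.487 m.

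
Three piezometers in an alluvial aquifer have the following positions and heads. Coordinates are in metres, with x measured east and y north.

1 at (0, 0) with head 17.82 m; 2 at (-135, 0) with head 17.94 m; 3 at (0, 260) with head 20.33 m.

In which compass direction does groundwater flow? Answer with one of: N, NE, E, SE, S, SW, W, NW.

S

∂h/∂x = (17.94 − 17.82) / (-135 − 0) = -0.0008889
∂h/∂y = (20.33 − 17.82) / (260 − 0) = +0.009654
Flow = −∇h = (+0.0008889 east, -0.009654 north), which points south.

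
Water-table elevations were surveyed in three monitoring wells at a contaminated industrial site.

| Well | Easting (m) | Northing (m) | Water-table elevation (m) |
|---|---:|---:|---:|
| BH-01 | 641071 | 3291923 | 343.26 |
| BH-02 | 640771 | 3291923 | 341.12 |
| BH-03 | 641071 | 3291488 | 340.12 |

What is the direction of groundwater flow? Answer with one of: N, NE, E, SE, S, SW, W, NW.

∂h/∂x = (341.12 − 343.26) / (640771 − 641071) = +0.007133
∂h/∂y = (340.12 − 343.26) / (3291488 − 3291923) = +0.007218
Flow = −∇h = (-0.007133 east, -0.007218 north), which points southwest.

SW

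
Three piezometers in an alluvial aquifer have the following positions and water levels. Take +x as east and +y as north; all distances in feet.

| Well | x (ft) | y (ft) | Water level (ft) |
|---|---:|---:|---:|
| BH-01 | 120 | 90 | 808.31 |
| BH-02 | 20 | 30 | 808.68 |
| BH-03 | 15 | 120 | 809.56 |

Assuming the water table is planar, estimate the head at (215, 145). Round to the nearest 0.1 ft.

807.9 ft

Differences from BH-01: to BH-02 (Δx, Δy, Δh) = (-100, -60, +0.37); to BH-03 = (-105, 30, +1.25).
Determinant of the coordinate differences = (-100)·30 − (-105)·(-60) = -9300.
∂h/∂x = [(+0.37)·30 − (+1.25)·(-60)] / -9300 = -0.009258
∂h/∂y = [(-100)·(+1.25) − (-105)·(+0.37)] / -9300 = +0.009263
h(215, 145) = 808.31 + (-0.009258)·(95) + (+0.009263)·(55) = 808.31 -0.880 +0.509 = 807.940 ft.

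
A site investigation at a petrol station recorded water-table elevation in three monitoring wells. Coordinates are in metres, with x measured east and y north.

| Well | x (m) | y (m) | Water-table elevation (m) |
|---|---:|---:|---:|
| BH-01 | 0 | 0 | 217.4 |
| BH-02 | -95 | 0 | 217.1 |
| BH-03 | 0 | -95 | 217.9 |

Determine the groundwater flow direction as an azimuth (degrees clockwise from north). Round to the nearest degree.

329°

∂h/∂x = (217.1 − 217.4) / (-95 − 0) = +0.003158
∂h/∂y = (217.9 − 217.4) / (-95 − 0) = -0.005263
Flow direction (−∇h) has components (-0.003158 E, +0.005263 N).
Azimuth = atan2(E, N) = atan2(-0.003158, +0.005263) = 329.0° ≈ 329°.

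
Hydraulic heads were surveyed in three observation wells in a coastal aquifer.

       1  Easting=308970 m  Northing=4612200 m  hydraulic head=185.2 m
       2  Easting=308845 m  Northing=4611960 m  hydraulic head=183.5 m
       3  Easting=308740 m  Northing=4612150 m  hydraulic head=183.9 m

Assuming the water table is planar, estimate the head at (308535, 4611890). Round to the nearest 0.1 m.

181.7 m

Differences from 1: to 2 (Δx, Δy, Δh) = (-125, -240, -1.7); to 3 = (-230, -50, -1.3).
Determinant of the coordinate differences = (-125)·(-50) − (-230)·(-240) = -48950.
∂h/∂x = [(-1.7)·(-50) − (-1.3)·(-240)] / -48950 = +0.004637
∂h/∂y = [(-125)·(-1.3) − (-230)·(-1.7)] / -48950 = +0.004668
h(308535, 4611890) = 185.2 + (+0.004637)·(-435) + (+0.004668)·(-310) = 185.2 -2.017 -1.447 = 181.736 m.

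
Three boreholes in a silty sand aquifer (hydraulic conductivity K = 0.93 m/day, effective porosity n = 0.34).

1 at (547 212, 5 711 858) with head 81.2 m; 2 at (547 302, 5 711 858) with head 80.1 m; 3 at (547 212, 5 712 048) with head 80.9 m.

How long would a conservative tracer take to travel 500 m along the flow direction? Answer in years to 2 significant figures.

41 years

∂h/∂x = (80.1 − 81.2) / (547302 − 547212) = -0.01222
∂h/∂y = (80.9 − 81.2) / (5712048 − 5711858) = -0.001579
|∇h| = √(-0.01222² + -0.001579²) = 0.01232
Seepage velocity v = K·i/n = 0.93 × 0.01232 / 0.34 = 0.0337 m/day.
t = 500 / 0.0337 = 1.484e+04 days = 40.6 years.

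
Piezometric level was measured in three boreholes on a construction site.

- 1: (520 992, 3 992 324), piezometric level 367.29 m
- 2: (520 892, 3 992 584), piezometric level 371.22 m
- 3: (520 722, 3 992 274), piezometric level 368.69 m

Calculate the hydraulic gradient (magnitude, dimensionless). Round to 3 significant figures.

0.0143

Differences from 1: to 2 (Δx, Δy, Δh) = (-100, 260, +3.93); to 3 = (-270, -50, +1.40).
Solve a·Δx + b·Δy = Δh: det = (-100)·(-50) − (-270)·260 = 75200.
∂h/∂x = [(+3.93)·(-50) − (+1.40)·260] / 75200 = -0.007453
∂h/∂y = [(-100)·(+1.40) − (-270)·(+3.93)] / 75200 = +0.01225
|∇h| = √(-0.007453² + 0.01225²) = 0.01434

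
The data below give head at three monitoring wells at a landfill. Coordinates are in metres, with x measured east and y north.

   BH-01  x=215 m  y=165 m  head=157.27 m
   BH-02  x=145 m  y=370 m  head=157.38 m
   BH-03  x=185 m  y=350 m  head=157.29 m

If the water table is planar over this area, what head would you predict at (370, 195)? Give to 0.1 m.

Taking BH-01 as reference: BH-02−BH-01 = (-70, 205, +0.11); BH-03−BH-01 = (-30, 185, +0.02).
Solve a·Δx + b·Δy = Δh: det = (-70)·185 − (-30)·205 = -6800.
∂h/∂x = [(+0.11)·185 − (+0.02)·205] / -6800 = -0.002390
∂h/∂y = [(-70)·(+0.02) − (-30)·(+0.11)] / -6800 = -0.0002794
h(370, 195) = 157.27 + (-0.002390)·(155) + (-0.0002794)·(30) = 157.27 -0.370 -0.008 = 156.891 m.

156.9 m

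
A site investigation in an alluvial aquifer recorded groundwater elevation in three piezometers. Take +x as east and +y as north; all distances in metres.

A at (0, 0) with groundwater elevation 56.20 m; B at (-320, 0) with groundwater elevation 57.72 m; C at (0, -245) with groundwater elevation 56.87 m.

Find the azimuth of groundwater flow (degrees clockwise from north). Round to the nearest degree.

∂h/∂x = (57.72 − 56.20) / (-320 − 0) = -0.004750
∂h/∂y = (56.87 − 56.20) / (-245 − 0) = -0.002735
Flow direction (−∇h) has components (+0.004750 E, +0.002735 N).
Azimuth = atan2(E, N) = atan2(+0.004750, +0.002735) = 60.1° ≈ 060°.

060°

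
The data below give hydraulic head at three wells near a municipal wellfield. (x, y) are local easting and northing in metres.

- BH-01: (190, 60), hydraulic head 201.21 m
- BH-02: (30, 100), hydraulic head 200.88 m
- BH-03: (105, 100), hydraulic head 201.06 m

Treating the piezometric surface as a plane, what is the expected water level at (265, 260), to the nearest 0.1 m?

201.7 m

With h = a·x + b·y + c and BH-01 as origin, the differences give:
  (-160)·a + 40·b = -0.33
  (-85)·a + 40·b = -0.15
Eliminate b (×40 and ×40, subtract): -3000·a = -7.200 → a = ∂h/∂x = +0.002400
Back-substitute: b = ∂h/∂y = +0.001350.
h(265, 260) = 201.21 + (+0.002400)·(75) + (+0.001350)·(200) = 201.21 +0.180 +0.270 = 201.660 m.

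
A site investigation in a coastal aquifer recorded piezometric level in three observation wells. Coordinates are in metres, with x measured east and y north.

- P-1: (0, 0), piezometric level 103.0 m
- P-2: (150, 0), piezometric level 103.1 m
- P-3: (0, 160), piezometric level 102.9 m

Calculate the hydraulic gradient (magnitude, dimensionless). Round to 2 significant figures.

∂h/∂x = (103.1 − 103.0) / (150 − 0) = +0.0006667
∂h/∂y = (102.9 − 103.0) / (160 − 0) = -0.0006250
|∇h| = √(0.0006667² + -0.0006250²) = 0.0009138

0.00091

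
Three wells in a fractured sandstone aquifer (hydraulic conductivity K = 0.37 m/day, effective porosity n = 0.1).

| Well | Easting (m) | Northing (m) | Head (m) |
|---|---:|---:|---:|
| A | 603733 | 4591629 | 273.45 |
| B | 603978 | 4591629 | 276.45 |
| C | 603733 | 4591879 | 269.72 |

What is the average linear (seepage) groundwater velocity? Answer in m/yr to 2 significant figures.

∂h/∂x = (276.45 − 273.45) / (603978 − 603733) = +0.01224
∂h/∂y = (269.72 − 273.45) / (4591879 − 4591629) = -0.01492
|∇h| = √(0.01224² + -0.01492²) = 0.0193
Seepage velocity v = K·i/n = 0.37 × 0.0193 / 0.1 = 0.07141 m/day = 26.08 m/yr.

26 m/yr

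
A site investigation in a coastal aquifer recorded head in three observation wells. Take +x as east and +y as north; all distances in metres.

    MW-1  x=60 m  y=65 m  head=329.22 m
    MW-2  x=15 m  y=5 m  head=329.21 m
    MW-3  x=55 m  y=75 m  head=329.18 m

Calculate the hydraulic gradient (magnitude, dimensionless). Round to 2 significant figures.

Taking MW-1 as reference: MW-2−MW-1 = (-45, -60, -0.01); MW-3−MW-1 = (-5, 10, -0.04).
Determinant of the coordinate differences = (-45)·10 − (-5)·(-60) = -750.
∂h/∂x = [(-0.01)·10 − (-0.04)·(-60)] / -750 = +0.003333
∂h/∂y = [(-45)·(-0.04) − (-5)·(-0.01)] / -750 = -0.002333
|∇h| = √(0.003333² + -0.002333²) = 0.004068

0.0041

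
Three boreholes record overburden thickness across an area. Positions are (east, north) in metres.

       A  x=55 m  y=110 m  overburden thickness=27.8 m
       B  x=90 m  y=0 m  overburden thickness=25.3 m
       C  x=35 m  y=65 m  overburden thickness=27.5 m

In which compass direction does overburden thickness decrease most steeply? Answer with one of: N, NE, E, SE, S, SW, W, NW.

SE

Taking A as reference: B−A = (35, -110, -2.5); C−A = (-20, -45, -0.3).
Solve a·Δx + b·Δy = Δd: det = 35·(-45) − (-20)·(-110) = -3775.
∂d/∂x = [(-2.5)·(-45) − (-0.3)·(-110)] / -3775 = -0.02106
∂d/∂y = [35·(-0.3) − (-20)·(-2.5)] / -3775 = +0.01603
Steepest decrease is along −∇f = (+0.02106 E, -0.01603 N) → southeast.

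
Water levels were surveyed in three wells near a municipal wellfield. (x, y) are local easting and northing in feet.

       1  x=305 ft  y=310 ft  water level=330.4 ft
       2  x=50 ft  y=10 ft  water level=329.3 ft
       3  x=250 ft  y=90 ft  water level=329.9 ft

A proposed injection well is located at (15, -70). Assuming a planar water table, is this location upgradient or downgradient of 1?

downgradient

With h = a·x + b·y + c and 1 as origin, the differences give:
  (-255)·a + (-300)·b = -1.1
  (-55)·a + (-220)·b = -0.5
Eliminate b (×(-220) and ×(-300), subtract): 39600·a = 92.00 → a = ∂h/∂x = +0.002323
Back-substitute: b = ∂h/∂y = +0.001692.
Head at (15, -70) = 330.4 + (+0.002323)·(-290) + (+0.001692)·(-380) = 329.08 ft.
That is lower than the 330.4 ft at 1, so the point is downgradient.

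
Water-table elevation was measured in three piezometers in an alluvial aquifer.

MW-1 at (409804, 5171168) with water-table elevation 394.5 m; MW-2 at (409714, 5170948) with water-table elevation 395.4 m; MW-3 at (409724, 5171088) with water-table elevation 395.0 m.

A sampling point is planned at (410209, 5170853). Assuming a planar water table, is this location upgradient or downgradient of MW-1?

downgradient

Differences from MW-1: to MW-2 (Δx, Δy, Δh) = (-90, -220, +0.9); to MW-3 = (-80, -80, +0.5).
Solve a·Δx + b·Δy = Δh: det = (-90)·(-80) − (-80)·(-220) = -10400.
∂h/∂x = [(+0.9)·(-80) − (+0.5)·(-220)] / -10400 = -0.003654
∂h/∂y = [(-90)·(+0.5) − (-80)·(+0.9)] / -10400 = -0.002596
Head at (410209, 5170853) = 394.5 + (-0.003654)·(405) + (-0.002596)·(-315) = 393.84 m.
That is lower than the 394.5 m at MW-1, so the point is downgradient.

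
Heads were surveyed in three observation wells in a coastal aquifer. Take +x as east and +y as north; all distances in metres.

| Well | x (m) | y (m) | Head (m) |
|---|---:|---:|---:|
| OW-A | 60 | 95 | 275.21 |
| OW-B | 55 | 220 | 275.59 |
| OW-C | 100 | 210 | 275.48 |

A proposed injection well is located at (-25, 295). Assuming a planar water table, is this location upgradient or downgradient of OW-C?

With h = a·x + b·y + c and OW-A as origin, the differences give:
  (-5)·a + 125·b = +0.38
  40·a + 115·b = +0.27
Eliminate b (×115 and ×125, subtract): -5575·a = 9.950 → a = ∂h/∂x = -0.001785
Back-substitute: b = ∂h/∂y = +0.002969.
Head at (-25, 295) = 275.21 + (-0.001785)·(-85) + (+0.002969)·(200) = 275.96 m.
That is higher than the 275.48 m at OW-C, so the point is upgradient.

upgradient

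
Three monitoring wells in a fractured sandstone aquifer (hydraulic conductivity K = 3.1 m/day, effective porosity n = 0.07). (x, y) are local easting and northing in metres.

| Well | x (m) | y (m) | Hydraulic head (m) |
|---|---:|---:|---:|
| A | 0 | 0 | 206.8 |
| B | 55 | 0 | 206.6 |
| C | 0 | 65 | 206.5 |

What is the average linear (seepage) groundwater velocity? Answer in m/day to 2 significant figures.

∂h/∂x = (206.6 − 206.8) / (55 − 0) = -0.003636
∂h/∂y = (206.5 − 206.8) / (65 − 0) = -0.004615
|∇h| = √(-0.003636² + -0.004615²) = 0.005875
Seepage velocity v = K·i/n = 3.1 × 0.005875 / 0.07 = 0.2602 m/day.

0.26 m/day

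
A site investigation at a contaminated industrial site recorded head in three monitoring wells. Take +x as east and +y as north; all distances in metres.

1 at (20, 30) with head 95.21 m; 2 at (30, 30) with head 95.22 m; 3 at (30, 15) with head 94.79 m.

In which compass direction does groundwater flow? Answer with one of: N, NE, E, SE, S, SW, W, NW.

Differences from 1: to 2 (Δx, Δy, Δh) = (10, 0, +0.01); to 3 = (10, -15, -0.42).
Determinant of the coordinate differences = 10·(-15) − 10·0 = -150.
∂h/∂x = [(+0.01)·(-15) − (-0.42)·0] / -150 = +0.001000
∂h/∂y = [10·(-0.42) − 10·(+0.01)] / -150 = +0.02867
Flow = −∇h = (-0.001000 east, -0.02867 north), which points south.

S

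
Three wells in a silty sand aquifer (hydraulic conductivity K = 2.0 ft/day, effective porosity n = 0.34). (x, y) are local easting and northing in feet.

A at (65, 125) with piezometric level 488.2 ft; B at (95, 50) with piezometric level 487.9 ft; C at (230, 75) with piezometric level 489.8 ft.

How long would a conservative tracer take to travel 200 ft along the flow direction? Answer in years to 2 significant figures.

6.1 years

With h = a·x + b·y + c and A as origin, the differences give:
  30·a + (-75)·b = -0.3
  165·a + (-50)·b = +1.6
Eliminate b (×(-50) and ×(-75), subtract): 10875·a = 135.00 → a = ∂h/∂x = +0.01241
Back-substitute: b = ∂h/∂y = +0.008966.
|∇h| = √(0.01241² + 0.008966²) = 0.01531
Seepage velocity v = K·i/n = 2.0 × 0.01531 / 0.34 = 0.09006 ft/day.
t = 200 / 0.09006 = 2221 days = 6.08 years.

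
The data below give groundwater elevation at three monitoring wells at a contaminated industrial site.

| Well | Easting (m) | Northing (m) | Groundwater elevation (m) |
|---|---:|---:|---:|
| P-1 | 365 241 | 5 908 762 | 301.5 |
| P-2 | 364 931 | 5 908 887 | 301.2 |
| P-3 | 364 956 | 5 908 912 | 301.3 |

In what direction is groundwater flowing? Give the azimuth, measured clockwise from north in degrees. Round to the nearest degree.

220°

With h = a·x + b·y + c and P-1 as origin, the differences give:
  (-310)·a + 125·b = -0.3
  (-285)·a + 150·b = -0.2
Eliminate b (×150 and ×125, subtract): -10875·a = -20.00 → a = ∂h/∂x = +0.001839
Back-substitute: b = ∂h/∂y = +0.002161.
Flow direction (−∇h) has components (-0.001839 E, -0.002161 N).
Azimuth = atan2(E, N) = atan2(-0.001839, -0.002161) = 220.4° ≈ 220°.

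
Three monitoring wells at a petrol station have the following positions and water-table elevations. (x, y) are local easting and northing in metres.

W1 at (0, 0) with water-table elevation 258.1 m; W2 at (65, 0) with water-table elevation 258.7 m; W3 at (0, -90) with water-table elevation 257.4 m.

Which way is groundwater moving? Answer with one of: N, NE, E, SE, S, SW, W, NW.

SW

∂h/∂x = (258.7 − 258.1) / (65 − 0) = +0.009231
∂h/∂y = (257.4 − 258.1) / (-90 − 0) = +0.007778
Flow = −∇h = (-0.009231 east, -0.007778 north), which points southwest.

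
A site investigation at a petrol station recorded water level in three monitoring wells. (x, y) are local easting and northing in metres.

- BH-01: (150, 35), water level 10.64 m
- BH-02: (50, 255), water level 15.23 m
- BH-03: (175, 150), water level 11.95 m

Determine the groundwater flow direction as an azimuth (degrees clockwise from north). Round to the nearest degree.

136°

Taking BH-01 as reference: BH-02−BH-01 = (-100, 220, +4.59); BH-03−BH-01 = (25, 115, +1.31).
Determinant of the coordinate differences = (-100)·115 − 25·220 = -17000.
∂h/∂x = [(+4.59)·115 − (+1.31)·220] / -17000 = -0.01410
∂h/∂y = [(-100)·(+1.31) − 25·(+4.59)] / -17000 = +0.01446
Flow direction (−∇h) has components (+0.01410 E, -0.01446 N).
Azimuth = atan2(E, N) = atan2(+0.01410, -0.01446) = 135.7° ≈ 136°.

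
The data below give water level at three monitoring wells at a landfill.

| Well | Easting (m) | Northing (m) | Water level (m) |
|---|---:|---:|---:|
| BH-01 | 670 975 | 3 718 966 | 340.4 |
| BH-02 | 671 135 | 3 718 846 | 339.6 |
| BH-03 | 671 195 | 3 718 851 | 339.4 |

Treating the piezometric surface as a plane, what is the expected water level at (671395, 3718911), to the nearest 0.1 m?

338.8 m

With h = a·x + b·y + c and BH-01 as origin, the differences give:
  160·a + (-120)·b = -0.8
  220·a + (-115)·b = -1.0
Eliminate b (×(-115) and ×(-120), subtract): 8000·a = -28.00 → a = ∂h/∂x = -0.003500
Back-substitute: b = ∂h/∂y = +0.002000.
h(671395, 3718911) = 340.4 + (-0.003500)·(420) + (+0.002000)·(-55) = 340.4 -1.470 -0.110 = 338.820 m.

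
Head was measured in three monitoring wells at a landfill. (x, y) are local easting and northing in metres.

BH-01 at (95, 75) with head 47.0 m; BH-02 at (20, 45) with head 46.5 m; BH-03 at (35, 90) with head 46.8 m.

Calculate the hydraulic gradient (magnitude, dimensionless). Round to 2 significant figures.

With h = a·x + b·y + c and BH-01 as origin, the differences give:
  (-75)·a + (-30)·b = -0.5
  (-60)·a + 15·b = -0.2
Eliminate b (×15 and ×(-30), subtract): -2925·a = -13.50 → a = ∂h/∂x = +0.004615
Back-substitute: b = ∂h/∂y = +0.005128.
|∇h| = √(0.004615² + 0.005128²) = 0.006899

0.0069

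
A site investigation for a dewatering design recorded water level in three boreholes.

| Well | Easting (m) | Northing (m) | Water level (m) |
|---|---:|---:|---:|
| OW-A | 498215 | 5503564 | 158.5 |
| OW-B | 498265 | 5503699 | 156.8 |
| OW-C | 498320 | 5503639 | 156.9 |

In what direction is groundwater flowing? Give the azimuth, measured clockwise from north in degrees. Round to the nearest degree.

042°

Three-point gradient (reference OW-A): Δ to OW-B = (50, 135, -1.7), Δ to OW-C = (105, 75, -1.6).
∂h/∂x = -0.008489, ∂h/∂y = -0.009448 (det = -10425).
Flow direction (−∇h) has components (+0.008489 E, +0.009448 N).
Azimuth = atan2(E, N) = atan2(+0.008489, +0.009448) = 41.9° ≈ 042°.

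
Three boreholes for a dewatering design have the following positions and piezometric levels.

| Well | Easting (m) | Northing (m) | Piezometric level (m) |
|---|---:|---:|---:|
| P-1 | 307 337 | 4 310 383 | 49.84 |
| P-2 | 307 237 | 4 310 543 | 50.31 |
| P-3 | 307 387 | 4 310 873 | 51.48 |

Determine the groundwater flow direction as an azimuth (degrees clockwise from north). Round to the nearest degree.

190°

With h = a·x + b·y + c and P-1 as origin, the differences give:
  (-100)·a + 160·b = +0.47
  50·a + 490·b = +1.64
Eliminate b (×490 and ×160, subtract): -57000·a = -32.100 → a = ∂h/∂x = +0.0005632
Back-substitute: b = ∂h/∂y = +0.003289.
Flow direction (−∇h) has components (-0.0005632 E, -0.003289 N).
Azimuth = atan2(E, N) = atan2(-0.0005632, -0.003289) = 189.7° ≈ 190°.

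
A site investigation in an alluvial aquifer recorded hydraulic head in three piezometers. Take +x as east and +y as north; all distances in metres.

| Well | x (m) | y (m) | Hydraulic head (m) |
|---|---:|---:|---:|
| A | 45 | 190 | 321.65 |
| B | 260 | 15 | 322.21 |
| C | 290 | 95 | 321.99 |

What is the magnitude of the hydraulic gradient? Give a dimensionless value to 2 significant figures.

0.0029

Three-point gradient (reference A): Δ to B = (215, -175, +0.56), Δ to C = (245, -95, +0.34).
∂h/∂x = +0.0002806, ∂h/∂y = -0.002855 (det = 22450).
|∇h| = √(0.0002806² + -0.002855²) = 0.002869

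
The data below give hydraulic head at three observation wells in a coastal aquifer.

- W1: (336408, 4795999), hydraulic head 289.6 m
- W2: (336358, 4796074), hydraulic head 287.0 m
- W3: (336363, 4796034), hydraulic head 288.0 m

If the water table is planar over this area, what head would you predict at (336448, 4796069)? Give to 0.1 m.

288.7 m

Taking W1 as reference: W2−W1 = (-50, 75, -2.6); W3−W1 = (-45, 35, -1.6).
Solve a·Δx + b·Δy = Δh: det = (-50)·35 − (-45)·75 = 1625.
∂h/∂x = [(-2.6)·35 − (-1.6)·75] / 1625 = +0.01785
∂h/∂y = [(-50)·(-1.6) − (-45)·(-2.6)] / 1625 = -0.02277
h(336448, 4796069) = 289.6 + (+0.01785)·(40) + (-0.02277)·(70) = 289.6 +0.714 -1.594 = 288.720 m.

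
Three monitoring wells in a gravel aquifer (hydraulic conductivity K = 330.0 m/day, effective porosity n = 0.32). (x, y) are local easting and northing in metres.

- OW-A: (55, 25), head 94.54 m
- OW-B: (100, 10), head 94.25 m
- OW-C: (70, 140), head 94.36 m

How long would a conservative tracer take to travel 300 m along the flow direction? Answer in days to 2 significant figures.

Taking OW-A as reference: OW-B−OW-A = (45, -15, -0.29); OW-C−OW-A = (15, 115, -0.18).
Determinant of the coordinate differences = 45·115 − 15·(-15) = 5400.
∂h/∂x = [(-0.29)·115 − (-0.18)·(-15)] / 5400 = -0.006676
∂h/∂y = [45·(-0.18) − 15·(-0.29)] / 5400 = -0.0006944
|∇h| = √(-0.006676² + -0.0006944²) = 0.006712
Seepage velocity v = K·i/n = 330.0 × 0.006712 / 0.32 = 6.922 m/day.
t = 300 / 6.922 = 43.34 days.

43 days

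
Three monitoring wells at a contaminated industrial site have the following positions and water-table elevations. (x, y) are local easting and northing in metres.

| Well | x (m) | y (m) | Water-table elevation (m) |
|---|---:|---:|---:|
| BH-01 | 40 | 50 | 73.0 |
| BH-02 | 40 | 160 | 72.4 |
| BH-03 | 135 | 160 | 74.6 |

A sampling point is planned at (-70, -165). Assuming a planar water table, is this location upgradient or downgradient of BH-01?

downgradient

Differences from BH-01: to BH-02 (Δx, Δy, Δh) = (0, 110, -0.6); to BH-03 = (95, 110, +1.6).
Solve a·Δx + b·Δy = Δh: det = 0·110 − 95·110 = -10450.
∂h/∂x = [(-0.6)·110 − (+1.6)·110] / -10450 = +0.02316
∂h/∂y = [0·(+1.6) − 95·(-0.6)] / -10450 = -0.005455
Head at (-70, -165) = 73.0 + (+0.02316)·(-110) + (-0.005455)·(-215) = 71.63 m.
That is lower than the 73.0 m at BH-01, so the point is downgradient.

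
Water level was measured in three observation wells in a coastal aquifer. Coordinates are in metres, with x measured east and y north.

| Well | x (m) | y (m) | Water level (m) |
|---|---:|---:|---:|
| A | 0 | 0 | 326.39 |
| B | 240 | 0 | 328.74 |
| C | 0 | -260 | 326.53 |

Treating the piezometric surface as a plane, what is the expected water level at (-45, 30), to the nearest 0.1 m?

∂h/∂x = (328.74 − 326.39) / (240 − 0) = +0.009792
∂h/∂y = (326.53 − 326.39) / (-260 − 0) = -0.0005385
h(-45, 30) = 326.39 + (+0.009792)·(-45) + (-0.0005385)·(30) = 326.39 -0.441 -0.016 = 325.933 m.

325.9 m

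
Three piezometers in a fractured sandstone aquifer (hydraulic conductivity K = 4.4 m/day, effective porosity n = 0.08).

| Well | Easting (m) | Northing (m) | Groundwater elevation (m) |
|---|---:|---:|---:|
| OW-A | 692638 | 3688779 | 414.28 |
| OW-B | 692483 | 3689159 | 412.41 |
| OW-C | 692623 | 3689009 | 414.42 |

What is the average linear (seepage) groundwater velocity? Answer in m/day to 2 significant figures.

Taking OW-A as reference: OW-B−OW-A = (-155, 380, -1.87); OW-C−OW-A = (-15, 230, +0.14).
Solve a·Δx + b·Δy = Δh: det = (-155)·230 − (-15)·380 = -29950.
∂h/∂x = [(-1.87)·230 − (+0.14)·380] / -29950 = +0.01614
∂h/∂y = [(-155)·(+0.14) − (-15)·(-1.87)] / -29950 = +0.001661
|∇h| = √(0.01614² + 0.001661²) = 0.01623
Seepage velocity v = K·i/n = 4.4 × 0.01623 / 0.08 = 0.8927 m/day.

0.89 m/day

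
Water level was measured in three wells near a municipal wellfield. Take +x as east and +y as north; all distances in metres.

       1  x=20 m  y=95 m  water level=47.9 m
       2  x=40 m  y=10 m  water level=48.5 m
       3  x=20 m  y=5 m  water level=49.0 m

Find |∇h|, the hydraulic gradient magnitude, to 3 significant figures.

0.0251

Taking 1 as reference: 2−1 = (20, -85, +0.6); 3−1 = (0, -90, +1.1).
Determinant of the coordinate differences = 20·(-90) − 0·(-85) = -1800.
∂h/∂x = [(+0.6)·(-90) − (+1.1)·(-85)] / -1800 = -0.02194
∂h/∂y = [20·(+1.1) − 0·(+0.6)] / -1800 = -0.01222
|∇h| = √(-0.02194² + -0.01222²) = 0.02511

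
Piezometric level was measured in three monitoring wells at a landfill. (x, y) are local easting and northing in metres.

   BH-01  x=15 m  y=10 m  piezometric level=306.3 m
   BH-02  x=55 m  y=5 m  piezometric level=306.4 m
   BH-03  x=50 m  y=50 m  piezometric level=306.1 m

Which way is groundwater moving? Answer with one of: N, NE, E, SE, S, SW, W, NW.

N

With h = a·x + b·y + c and BH-01 as origin, the differences give:
  40·a + (-5)·b = +0.1
  35·a + 40·b = -0.2
Eliminate b (×40 and ×(-5), subtract): 1775·a = 3.00 → a = ∂h/∂x = +0.001690
Back-substitute: b = ∂h/∂y = -0.006479.
Flow = −∇h = (-0.001690 east, +0.006479 north), which points north.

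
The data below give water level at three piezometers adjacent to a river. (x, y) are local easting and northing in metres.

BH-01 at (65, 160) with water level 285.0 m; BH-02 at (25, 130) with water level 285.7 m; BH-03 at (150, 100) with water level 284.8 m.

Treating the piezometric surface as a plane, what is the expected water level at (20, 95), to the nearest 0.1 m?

With h = a·x + b·y + c and BH-01 as origin, the differences give:
  (-40)·a + (-30)·b = +0.7
  85·a + (-60)·b = -0.2
Eliminate b (×(-60) and ×(-30), subtract): 4950·a = -48.00 → a = ∂h/∂x = -0.009697
Back-substitute: b = ∂h/∂y = -0.01040.
h(20, 95) = 285.0 + (-0.009697)·(-45) + (-0.01040)·(-65) = 285.0 +0.436 +0.676 = 286.113 m.

286.1 m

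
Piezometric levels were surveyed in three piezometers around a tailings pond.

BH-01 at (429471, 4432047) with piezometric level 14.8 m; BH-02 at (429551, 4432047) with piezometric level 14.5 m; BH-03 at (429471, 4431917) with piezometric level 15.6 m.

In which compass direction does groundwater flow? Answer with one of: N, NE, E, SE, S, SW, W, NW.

∂h/∂x = (14.5 − 14.8) / (429551 − 429471) = -0.003750
∂h/∂y = (15.6 − 14.8) / (4431917 − 4432047) = -0.006154
Flow = −∇h = (+0.003750 east, +0.006154 north), which points northeast.

NE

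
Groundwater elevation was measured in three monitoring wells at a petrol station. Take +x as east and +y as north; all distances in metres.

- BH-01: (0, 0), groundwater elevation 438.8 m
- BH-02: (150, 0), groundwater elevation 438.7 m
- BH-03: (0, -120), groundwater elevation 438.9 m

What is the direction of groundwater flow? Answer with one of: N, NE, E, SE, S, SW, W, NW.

∂h/∂x = (438.7 − 438.8) / (150 − 0) = -0.0006667
∂h/∂y = (438.9 − 438.8) / (-120 − 0) = -0.0008333
Flow = −∇h = (+0.0006667 east, +0.0008333 north), which points northeast.

NE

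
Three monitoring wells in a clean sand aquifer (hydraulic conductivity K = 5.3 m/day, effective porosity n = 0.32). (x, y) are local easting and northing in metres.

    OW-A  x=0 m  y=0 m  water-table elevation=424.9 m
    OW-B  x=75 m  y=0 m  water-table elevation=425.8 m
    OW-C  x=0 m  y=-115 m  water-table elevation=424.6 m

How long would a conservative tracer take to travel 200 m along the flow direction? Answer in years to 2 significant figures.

2.7 years

∂h/∂x = (425.8 − 424.9) / (75 − 0) = +0.01200
∂h/∂y = (424.6 − 424.9) / (-115 − 0) = +0.002609
|∇h| = √(0.01200² + 0.002609²) = 0.01228
Seepage velocity v = K·i/n = 5.3 × 0.01228 / 0.32 = 0.2034 m/day.
t = 200 / 0.2034 = 983.3 days = 2.69 years.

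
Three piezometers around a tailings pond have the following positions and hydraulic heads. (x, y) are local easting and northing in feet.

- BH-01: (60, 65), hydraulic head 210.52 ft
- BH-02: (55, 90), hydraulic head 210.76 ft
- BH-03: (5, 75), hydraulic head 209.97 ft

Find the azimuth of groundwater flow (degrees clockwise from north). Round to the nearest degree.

225°

Differences from BH-01: to BH-02 (Δx, Δy, Δh) = (-5, 25, +0.24); to BH-03 = (-55, 10, -0.55).
Solve a·Δx + b·Δy = Δh: det = (-5)·10 − (-55)·25 = 1325.
∂h/∂x = [(+0.24)·10 − (-0.55)·25] / 1325 = +0.01219
∂h/∂y = [(-5)·(-0.55) − (-55)·(+0.24)] / 1325 = +0.01204
Flow direction (−∇h) has components (-0.01219 E, -0.01204 N).
Azimuth = atan2(E, N) = atan2(-0.01219, -0.01204) = 225.4° ≈ 225°.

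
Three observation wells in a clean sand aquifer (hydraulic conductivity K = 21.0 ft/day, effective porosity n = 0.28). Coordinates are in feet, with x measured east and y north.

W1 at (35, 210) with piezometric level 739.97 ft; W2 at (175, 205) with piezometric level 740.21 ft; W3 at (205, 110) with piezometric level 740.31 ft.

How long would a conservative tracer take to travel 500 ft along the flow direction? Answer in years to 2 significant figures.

10 years

Taking W1 as reference: W2−W1 = (140, -5, +0.24); W3−W1 = (170, -100, +0.34).
Determinant of the coordinate differences = 140·(-100) − 170·(-5) = -13150.
∂h/∂x = [(+0.24)·(-100) − (+0.34)·(-5)] / -13150 = +0.001696
∂h/∂y = [140·(+0.34) − 170·(+0.24)] / -13150 = -0.0005171
|∇h| = √(0.001696² + -0.0005171²) = 0.001773
Seepage velocity v = K·i/n = 21.0 × 0.001773 / 0.28 = 0.133 ft/day.
t = 500 / 0.133 = 3759 days = 10.3 years.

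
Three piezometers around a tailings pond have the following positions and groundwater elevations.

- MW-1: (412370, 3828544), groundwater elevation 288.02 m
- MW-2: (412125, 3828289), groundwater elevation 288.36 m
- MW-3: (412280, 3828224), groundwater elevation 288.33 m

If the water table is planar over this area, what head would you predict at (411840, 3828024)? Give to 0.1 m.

288.7 m

Taking MW-1 as reference: MW-2−MW-1 = (-245, -255, +0.34); MW-3−MW-1 = (-90, -320, +0.31).
Solve a·Δx + b·Δy = Δh: det = (-245)·(-320) − (-90)·(-255) = 55450.
∂h/∂x = [(+0.34)·(-320) − (+0.31)·(-255)] / 55450 = -0.0005365
∂h/∂y = [(-245)·(+0.31) − (-90)·(+0.34)] / 55450 = -0.0008179
h(411840, 3828024) = 288.02 + (-0.0005365)·(-530) + (-0.0008179)·(-520) = 288.02 +0.284 +0.425 = 288.730 m.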